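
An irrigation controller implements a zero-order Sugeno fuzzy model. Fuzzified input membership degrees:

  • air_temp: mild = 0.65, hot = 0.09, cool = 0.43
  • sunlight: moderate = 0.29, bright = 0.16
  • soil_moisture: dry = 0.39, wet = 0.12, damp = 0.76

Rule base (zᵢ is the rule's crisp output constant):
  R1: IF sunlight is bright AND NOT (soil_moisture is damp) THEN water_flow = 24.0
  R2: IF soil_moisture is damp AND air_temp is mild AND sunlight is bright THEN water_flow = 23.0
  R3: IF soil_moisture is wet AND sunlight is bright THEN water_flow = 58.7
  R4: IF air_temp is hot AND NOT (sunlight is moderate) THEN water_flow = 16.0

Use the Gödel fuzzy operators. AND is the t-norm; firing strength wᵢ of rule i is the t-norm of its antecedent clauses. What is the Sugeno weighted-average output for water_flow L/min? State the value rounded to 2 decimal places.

R1 (z=24.0): bright=0.16, ¬damp=1−0.76=0.24; AND[min(a, b)] → w = 0.16
R2 (z=23.0): damp=0.76, mild=0.65, bright=0.16; AND[min(a, b)] → w = 0.16
R3 (z=58.7): wet=0.12, bright=0.16; AND[min(a, b)] → w = 0.12
R4 (z=16.0): hot=0.09, ¬moderate=1−0.29=0.71; AND[min(a, b)] → w = 0.09
Weighted average = (0.16·24.0 + 0.16·23.0 + 0.12·58.7 + 0.09·16.0) / (0.16 + 0.16 + 0.12 + 0.09)
  = 16.0040 / 0.5300 = 30.20

30.20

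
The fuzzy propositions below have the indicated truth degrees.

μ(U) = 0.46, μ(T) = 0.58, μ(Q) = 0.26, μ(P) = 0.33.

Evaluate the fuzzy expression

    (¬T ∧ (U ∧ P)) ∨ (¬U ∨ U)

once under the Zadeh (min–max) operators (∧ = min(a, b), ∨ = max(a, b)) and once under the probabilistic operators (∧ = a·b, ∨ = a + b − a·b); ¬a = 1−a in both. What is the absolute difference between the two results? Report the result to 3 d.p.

Under Zadeh (min–max):
  ¬T = 1 − 0.58 = 0.42
  U ∧ P = min(a, b) on (0.46, 0.33) = 0.33
  ¬T ∧ (U ∧ P) = min(a, b) on (0.42, 0.33) = 0.33
  ¬U = 1 − 0.46 = 0.54
  ¬U ∨ U = max(a, b) on (0.54, 0.46) = 0.54
  (¬T ∧ (U ∧ P)) ∨ (¬U ∨ U) = max(a, b) on (0.33, 0.54) = 0.54
  → value = 0.5400
Under probabilistic:
  ¬T = 1 − 0.5800 = 0.4200
  U ∧ P = a·b on (0.4600, 0.3300) = 0.1518
  ¬T ∧ (U ∧ P) = a·b on (0.4200, 0.1518) = 0.0638
  ¬U = 1 − 0.4600 = 0.5400
  ¬U ∨ U = a + b − a·b on (0.5400, 0.4600) = 0.7516
  (¬T ∧ (U ∧ P)) ∨ (¬U ∨ U) = a + b − a·b on (0.0638, 0.7516) = 0.7674
  → value = 0.7674
|0.5400 − 0.7674| = 0.227

0.227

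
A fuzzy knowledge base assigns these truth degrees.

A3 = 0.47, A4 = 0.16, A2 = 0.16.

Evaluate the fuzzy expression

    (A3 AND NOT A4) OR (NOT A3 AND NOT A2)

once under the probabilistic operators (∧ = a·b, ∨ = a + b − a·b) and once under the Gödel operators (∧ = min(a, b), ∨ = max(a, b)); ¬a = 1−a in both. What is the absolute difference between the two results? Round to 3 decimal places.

Under probabilistic:
  NOT A4 = 1 − 0.1600 = 0.8400
  A3 AND NOT A4 = a·b on (0.4700, 0.8400) = 0.3948
  NOT A3 = 1 − 0.4700 = 0.5300
  NOT A2 = 1 − 0.1600 = 0.8400
  NOT A3 AND NOT A2 = a·b on (0.5300, 0.8400) = 0.4452
  (A3 AND NOT A4) OR (NOT A3 AND NOT A2) = a + b − a·b on (0.3948, 0.4452) = 0.6642
  → value = 0.6642
Under Gödel:
  NOT A4 = 1 − 0.16 = 0.84
  A3 AND NOT A4 = min(a, b) on (0.47, 0.84) = 0.47
  NOT A3 = 1 − 0.47 = 0.53
  NOT A2 = 1 − 0.16 = 0.84
  NOT A3 AND NOT A2 = min(a, b) on (0.53, 0.84) = 0.53
  (A3 AND NOT A4) OR (NOT A3 AND NOT A2) = max(a, b) on (0.47, 0.53) = 0.53
  → value = 0.5300
|0.6642 − 0.5300| = 0.134

0.134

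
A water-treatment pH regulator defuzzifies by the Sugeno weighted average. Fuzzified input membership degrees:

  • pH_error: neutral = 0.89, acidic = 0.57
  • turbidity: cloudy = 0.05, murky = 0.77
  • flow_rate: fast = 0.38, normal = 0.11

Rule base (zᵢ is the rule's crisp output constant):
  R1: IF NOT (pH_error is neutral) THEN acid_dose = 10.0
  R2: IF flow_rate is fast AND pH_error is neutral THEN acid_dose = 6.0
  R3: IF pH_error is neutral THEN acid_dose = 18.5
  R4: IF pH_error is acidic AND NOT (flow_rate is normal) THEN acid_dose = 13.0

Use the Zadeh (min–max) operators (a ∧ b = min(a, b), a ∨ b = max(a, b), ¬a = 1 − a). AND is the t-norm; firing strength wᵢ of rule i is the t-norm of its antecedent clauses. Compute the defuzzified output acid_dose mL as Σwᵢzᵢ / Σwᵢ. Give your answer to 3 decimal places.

R1 (z=10.0): ¬neutral=1−0.89=0.11 → w = 0.11
R2 (z=6.0): fast=0.38, neutral=0.89; AND[min(a, b)] → w = 0.38
R3 (z=18.5): neutral=0.89 → w = 0.89
R4 (z=13.0): acidic=0.57, ¬normal=1−0.11=0.89; AND[min(a, b)] → w = 0.57
Weighted average = (0.11·10.0 + 0.38·6.0 + 0.89·18.5 + 0.57·13.0) / (0.11 + 0.38 + 0.89 + 0.57)
  = 27.2550 / 1.9500 = 13.977

13.977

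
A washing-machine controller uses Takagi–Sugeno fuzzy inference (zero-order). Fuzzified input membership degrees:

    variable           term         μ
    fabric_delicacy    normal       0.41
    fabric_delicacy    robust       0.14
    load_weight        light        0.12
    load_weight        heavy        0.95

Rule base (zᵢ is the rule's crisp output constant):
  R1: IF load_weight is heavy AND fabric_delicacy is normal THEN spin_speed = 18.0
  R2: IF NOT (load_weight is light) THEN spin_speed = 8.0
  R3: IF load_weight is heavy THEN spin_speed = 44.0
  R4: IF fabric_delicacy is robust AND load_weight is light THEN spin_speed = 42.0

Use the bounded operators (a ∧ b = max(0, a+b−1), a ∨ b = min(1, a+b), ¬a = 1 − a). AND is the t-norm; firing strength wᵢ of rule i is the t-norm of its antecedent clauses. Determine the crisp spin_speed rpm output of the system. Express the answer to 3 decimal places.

R1 (z=18.0): heavy=0.95, normal=0.41; AND[max(0, a+b−1)] → w = 0.36
R2 (z=8.0): ¬light=1−0.12=0.88 → w = 0.88
R3 (z=44.0): heavy=0.95 → w = 0.95
R4 (z=42.0): robust=0.14, light=0.12; AND[max(0, a+b−1)] → w = 0.00
Weighted average = (0.36·18.0 + 0.88·8.0 + 0.95·44.0 + 0.00·42.0) / (0.36 + 0.88 + 0.95 + 0.00)
  = 55.3200 / 2.1900 = 25.260

25.260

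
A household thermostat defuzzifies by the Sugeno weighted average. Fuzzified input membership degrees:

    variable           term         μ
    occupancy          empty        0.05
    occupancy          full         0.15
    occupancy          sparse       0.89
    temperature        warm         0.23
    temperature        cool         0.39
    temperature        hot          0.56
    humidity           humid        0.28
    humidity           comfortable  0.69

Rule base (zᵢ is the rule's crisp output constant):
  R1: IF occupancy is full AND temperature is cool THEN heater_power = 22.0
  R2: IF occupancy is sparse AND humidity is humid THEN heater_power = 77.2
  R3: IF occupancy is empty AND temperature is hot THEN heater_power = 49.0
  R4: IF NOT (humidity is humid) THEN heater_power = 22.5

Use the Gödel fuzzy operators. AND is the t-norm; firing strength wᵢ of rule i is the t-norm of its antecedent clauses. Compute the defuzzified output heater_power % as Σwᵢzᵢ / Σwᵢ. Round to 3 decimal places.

R1 (z=22.0): full=0.15, cool=0.39; AND[min(a, b)] → w = 0.15
R2 (z=77.2): sparse=0.89, humid=0.28; AND[min(a, b)] → w = 0.28
R3 (z=49.0): empty=0.05, hot=0.56; AND[min(a, b)] → w = 0.05
R4 (z=22.5): ¬humid=1−0.28=0.72 → w = 0.72
Weighted average = (0.15·22.0 + 0.28·77.2 + 0.05·49.0 + 0.72·22.5) / (0.15 + 0.28 + 0.05 + 0.72)
  = 43.5660 / 1.2000 = 36.305

36.305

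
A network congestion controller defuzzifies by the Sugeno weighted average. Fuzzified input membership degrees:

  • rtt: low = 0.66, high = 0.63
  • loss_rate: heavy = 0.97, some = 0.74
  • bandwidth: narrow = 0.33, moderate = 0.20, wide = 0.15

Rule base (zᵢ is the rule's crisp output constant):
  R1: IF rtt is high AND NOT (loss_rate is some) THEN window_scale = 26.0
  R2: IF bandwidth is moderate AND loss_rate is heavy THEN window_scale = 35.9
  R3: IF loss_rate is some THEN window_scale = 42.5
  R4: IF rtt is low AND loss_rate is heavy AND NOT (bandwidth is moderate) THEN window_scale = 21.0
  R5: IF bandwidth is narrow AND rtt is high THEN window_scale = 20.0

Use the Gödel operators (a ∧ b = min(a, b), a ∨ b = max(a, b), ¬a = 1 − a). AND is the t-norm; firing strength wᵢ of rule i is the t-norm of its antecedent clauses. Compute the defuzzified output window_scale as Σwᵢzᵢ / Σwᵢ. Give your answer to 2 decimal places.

30.07

R1 (z=26.0): high=0.63, ¬some=1−0.74=0.26; AND[min(a, b)] → w = 0.26
R2 (z=35.9): moderate=0.20, heavy=0.97; AND[min(a, b)] → w = 0.20
R3 (z=42.5): some=0.74 → w = 0.74
R4 (z=21.0): low=0.66, heavy=0.97, ¬moderate=1−0.20=0.80; AND[min(a, b)] → w = 0.66
R5 (z=20.0): narrow=0.33, high=0.63; AND[min(a, b)] → w = 0.33
Weighted average = (0.26·26.0 + 0.20·35.9 + 0.74·42.5 + 0.66·21.0 + 0.33·20.0) / (0.26 + 0.20 + 0.74 + 0.66 + 0.33)
  = 65.8500 / 2.1900 = 30.07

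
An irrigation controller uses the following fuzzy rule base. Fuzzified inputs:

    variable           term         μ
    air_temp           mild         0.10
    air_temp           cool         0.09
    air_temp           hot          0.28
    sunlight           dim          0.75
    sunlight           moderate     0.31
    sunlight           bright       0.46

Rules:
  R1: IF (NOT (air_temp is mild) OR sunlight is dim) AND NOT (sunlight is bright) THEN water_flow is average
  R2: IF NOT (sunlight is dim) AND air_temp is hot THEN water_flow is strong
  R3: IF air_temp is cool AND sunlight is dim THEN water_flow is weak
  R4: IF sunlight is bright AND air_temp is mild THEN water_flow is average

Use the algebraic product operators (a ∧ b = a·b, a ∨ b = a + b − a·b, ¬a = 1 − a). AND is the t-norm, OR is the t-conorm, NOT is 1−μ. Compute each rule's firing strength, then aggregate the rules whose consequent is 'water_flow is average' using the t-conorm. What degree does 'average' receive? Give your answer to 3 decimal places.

0.548

R1: (¬mild=1−0.10=0.90 OR dim=0.75) = 0.9750; AND[a·b] with ¬bright=1−0.46=0.54 → w = 0.5265
R2: ¬dim=1−0.75=0.25, hot=0.28; AND[a·b] → w = 0.0700
R3: cool=0.09, dim=0.75; AND[a·b] → w = 0.0675
R4: bright=0.46, mild=0.10; AND[a·b] → w = 0.0460
Rules with consequent 'average': {R1, R4} → strengths 0.5265, 0.0460
Aggregate via t-conorm [a + b − a·b]: 0.5483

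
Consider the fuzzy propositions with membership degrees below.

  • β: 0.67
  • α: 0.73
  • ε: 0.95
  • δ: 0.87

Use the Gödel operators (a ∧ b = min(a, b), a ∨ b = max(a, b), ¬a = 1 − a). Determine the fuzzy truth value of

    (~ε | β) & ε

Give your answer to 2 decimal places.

0.67

~ε = 1 − 0.95 = 0.05
~ε | β = max(a, b) on (0.05, 0.67) = 0.67
(~ε | β) & ε = min(a, b) on (0.67, 0.95) = 0.67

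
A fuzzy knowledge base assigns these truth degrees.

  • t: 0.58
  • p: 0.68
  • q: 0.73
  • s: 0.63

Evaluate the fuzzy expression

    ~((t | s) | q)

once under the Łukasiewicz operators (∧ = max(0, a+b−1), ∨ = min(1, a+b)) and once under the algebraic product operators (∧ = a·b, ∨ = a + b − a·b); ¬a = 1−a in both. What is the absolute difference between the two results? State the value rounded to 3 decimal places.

Under Łukasiewicz:
  t | s = min(1, a+b) on (0.58, 0.63) = 1.00
  (t | s) | q = min(1, a+b) on (1.00, 0.73) = 1.00
  ~((t | s) | q) = 1 − 1.00 = 0.00
  → value = 0.0000
Under algebraic product:
  t | s = a + b − a·b on (0.5800, 0.6300) = 0.8446
  (t | s) | q = a + b − a·b on (0.8446, 0.7300) = 0.9580
  ~((t | s) | q) = 1 − 0.9580 = 0.0420
  → value = 0.0420
|0.0000 − 0.0420| = 0.042

0.042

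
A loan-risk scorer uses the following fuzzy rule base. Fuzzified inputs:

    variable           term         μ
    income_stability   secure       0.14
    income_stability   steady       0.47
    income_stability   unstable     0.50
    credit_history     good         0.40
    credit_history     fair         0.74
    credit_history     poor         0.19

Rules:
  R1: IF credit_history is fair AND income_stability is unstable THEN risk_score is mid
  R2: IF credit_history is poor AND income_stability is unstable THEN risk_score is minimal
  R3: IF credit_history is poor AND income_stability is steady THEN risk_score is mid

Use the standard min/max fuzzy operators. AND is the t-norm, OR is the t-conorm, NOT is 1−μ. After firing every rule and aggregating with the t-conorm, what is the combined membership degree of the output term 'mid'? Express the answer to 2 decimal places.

R1: fair=0.74, unstable=0.50; AND[min(a, b)] → w = 0.50
R2: poor=0.19, unstable=0.50; AND[min(a, b)] → w = 0.19
R3: poor=0.19, steady=0.47; AND[min(a, b)] → w = 0.19
Rules with consequent 'mid': {R1, R3} → strengths 0.50, 0.19
Aggregate via t-conorm [max(a, b)]: 0.50

0.50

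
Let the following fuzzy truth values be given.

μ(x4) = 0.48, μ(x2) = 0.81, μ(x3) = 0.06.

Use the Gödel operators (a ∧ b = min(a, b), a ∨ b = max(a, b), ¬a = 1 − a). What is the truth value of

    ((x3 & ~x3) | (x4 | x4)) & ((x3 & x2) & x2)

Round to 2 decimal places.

0.06

~x3 = 1 − 0.06 = 0.94
x3 & ~x3 = min(a, b) on (0.06, 0.94) = 0.06
x4 | x4 = max(a, b) on (0.48, 0.48) = 0.48
(x3 & ~x3) | (x4 | x4) = max(a, b) on (0.06, 0.48) = 0.48
x3 & x2 = min(a, b) on (0.06, 0.81) = 0.06
(x3 & x2) & x2 = min(a, b) on (0.06, 0.81) = 0.06
((x3 & ~x3) | (x4 | x4)) & ((x3 & x2) & x2) = min(a, b) on (0.48, 0.06) = 0.06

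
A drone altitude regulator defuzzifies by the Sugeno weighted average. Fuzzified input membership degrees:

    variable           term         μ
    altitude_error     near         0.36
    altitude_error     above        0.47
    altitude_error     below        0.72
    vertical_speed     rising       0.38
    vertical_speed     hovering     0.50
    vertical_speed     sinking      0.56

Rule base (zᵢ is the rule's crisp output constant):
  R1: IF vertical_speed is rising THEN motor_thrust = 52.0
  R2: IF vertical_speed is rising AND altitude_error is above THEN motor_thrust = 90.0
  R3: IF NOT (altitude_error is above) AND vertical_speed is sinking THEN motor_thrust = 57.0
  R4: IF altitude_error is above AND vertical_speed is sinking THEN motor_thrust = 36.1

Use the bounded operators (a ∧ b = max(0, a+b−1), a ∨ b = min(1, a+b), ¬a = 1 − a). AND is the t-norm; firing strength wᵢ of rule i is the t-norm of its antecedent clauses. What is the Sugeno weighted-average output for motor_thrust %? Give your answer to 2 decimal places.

51.95

R1 (z=52.0): rising=0.38 → w = 0.38
R2 (z=90.0): rising=0.38, above=0.47; AND[max(0, a+b−1)] → w = 0.00
R3 (z=57.0): ¬above=1−0.47=0.53, sinking=0.56; AND[max(0, a+b−1)] → w = 0.09
R4 (z=36.1): above=0.47, sinking=0.56; AND[max(0, a+b−1)] → w = 0.03
Weighted average = (0.38·52.0 + 0.00·90.0 + 0.09·57.0 + 0.03·36.1) / (0.38 + 0.00 + 0.09 + 0.03)
  = 25.9730 / 0.5000 = 51.95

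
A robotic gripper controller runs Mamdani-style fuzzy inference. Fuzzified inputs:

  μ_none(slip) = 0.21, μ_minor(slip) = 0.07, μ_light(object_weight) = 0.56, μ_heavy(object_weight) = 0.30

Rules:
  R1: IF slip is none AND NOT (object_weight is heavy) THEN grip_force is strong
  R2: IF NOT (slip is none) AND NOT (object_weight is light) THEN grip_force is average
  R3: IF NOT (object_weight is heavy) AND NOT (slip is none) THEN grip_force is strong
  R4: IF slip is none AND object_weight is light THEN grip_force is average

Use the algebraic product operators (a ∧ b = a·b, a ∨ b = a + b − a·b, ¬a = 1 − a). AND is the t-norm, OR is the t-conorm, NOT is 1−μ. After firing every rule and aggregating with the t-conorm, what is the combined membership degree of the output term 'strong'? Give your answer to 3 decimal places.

R1: none=0.21, ¬heavy=1−0.30=0.70; AND[a·b] → w = 0.1470
R2: ¬none=1−0.21=0.79, ¬light=1−0.56=0.44; AND[a·b] → w = 0.3476
R3: ¬heavy=1−0.30=0.70, ¬none=1−0.21=0.79; AND[a·b] → w = 0.5530
R4: none=0.21, light=0.56; AND[a·b] → w = 0.1176
Rules with consequent 'strong': {R1, R3} → strengths 0.1470, 0.5530
Aggregate via t-conorm [a + b − a·b]: 0.6187

0.619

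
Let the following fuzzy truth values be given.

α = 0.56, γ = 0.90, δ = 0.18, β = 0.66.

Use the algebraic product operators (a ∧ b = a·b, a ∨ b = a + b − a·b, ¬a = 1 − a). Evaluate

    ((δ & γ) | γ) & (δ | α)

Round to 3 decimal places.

0.586

δ & γ = a·b on (0.1800, 0.9000) = 0.1620
(δ & γ) | γ = a + b − a·b on (0.1620, 0.9000) = 0.9162
δ | α = a + b − a·b on (0.1800, 0.5600) = 0.6392
((δ & γ) | γ) & (δ | α) = a·b on (0.9162, 0.6392) = 0.5856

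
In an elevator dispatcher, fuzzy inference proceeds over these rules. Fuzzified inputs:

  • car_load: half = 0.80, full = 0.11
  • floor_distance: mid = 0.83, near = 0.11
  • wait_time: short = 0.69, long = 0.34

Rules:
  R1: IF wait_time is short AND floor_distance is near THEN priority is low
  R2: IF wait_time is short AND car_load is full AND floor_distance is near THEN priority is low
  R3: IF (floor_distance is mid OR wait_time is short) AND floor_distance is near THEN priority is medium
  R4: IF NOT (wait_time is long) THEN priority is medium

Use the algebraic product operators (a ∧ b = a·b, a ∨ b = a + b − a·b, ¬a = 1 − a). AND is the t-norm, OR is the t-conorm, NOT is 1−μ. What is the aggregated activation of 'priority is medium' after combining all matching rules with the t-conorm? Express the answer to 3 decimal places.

R1: short=0.69, near=0.11; AND[a·b] → w = 0.0759
R2: short=0.69, full=0.11, near=0.11; AND[a·b] → w = 0.0083
R3: (mid=0.83 OR short=0.69) = 0.9473; AND[a·b] with near=0.11 → w = 0.1042
R4: ¬long=1−0.34=0.66 → w = 0.6600
Rules with consequent 'medium': {R3, R4} → strengths 0.1042, 0.6600
Aggregate via t-conorm [a + b − a·b]: 0.6954

0.695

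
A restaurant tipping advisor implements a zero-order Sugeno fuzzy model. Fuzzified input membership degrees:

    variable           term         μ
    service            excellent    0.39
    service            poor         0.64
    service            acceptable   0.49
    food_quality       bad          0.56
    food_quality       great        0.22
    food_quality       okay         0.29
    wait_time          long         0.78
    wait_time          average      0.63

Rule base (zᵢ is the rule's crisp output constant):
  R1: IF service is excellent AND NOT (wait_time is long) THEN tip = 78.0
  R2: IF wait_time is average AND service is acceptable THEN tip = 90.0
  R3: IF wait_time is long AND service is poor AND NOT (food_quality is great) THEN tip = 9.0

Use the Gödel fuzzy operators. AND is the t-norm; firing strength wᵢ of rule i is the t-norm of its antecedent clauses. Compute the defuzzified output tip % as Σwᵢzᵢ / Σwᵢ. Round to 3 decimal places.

49.644

R1 (z=78.0): excellent=0.39, ¬long=1−0.78=0.22; AND[min(a, b)] → w = 0.22
R2 (z=90.0): average=0.63, acceptable=0.49; AND[min(a, b)] → w = 0.49
R3 (z=9.0): long=0.78, poor=0.64, ¬great=1−0.22=0.78; AND[min(a, b)] → w = 0.64
Weighted average = (0.22·78.0 + 0.49·90.0 + 0.64·9.0) / (0.22 + 0.49 + 0.64)
  = 67.0200 / 1.3500 = 49.644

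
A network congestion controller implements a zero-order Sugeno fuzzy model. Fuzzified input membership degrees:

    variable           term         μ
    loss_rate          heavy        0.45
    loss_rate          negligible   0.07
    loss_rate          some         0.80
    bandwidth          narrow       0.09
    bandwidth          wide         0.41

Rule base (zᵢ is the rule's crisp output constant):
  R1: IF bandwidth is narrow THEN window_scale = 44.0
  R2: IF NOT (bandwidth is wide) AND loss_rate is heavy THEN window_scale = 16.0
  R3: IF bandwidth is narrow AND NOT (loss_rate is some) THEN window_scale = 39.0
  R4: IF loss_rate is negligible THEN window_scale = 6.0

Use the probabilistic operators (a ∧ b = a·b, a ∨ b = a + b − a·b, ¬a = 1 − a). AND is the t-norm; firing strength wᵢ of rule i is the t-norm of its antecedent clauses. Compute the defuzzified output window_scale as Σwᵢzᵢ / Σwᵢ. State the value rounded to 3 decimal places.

R1 (z=44.0): narrow=0.09 → w = 0.0900
R2 (z=16.0): ¬wide=1−0.41=0.59, heavy=0.45; AND[a·b] → w = 0.2655
R3 (z=39.0): narrow=0.09, ¬some=1−0.80=0.20; AND[a·b] → w = 0.0180
R4 (z=6.0): negligible=0.07 → w = 0.0700
Weighted average = (0.0900·44.0 + 0.2655·16.0 + 0.0180·39.0 + 0.0700·6.0) / (0.0900 + 0.2655 + 0.0180 + 0.0700)
  = 9.3300 / 0.4435 = 21.037

21.037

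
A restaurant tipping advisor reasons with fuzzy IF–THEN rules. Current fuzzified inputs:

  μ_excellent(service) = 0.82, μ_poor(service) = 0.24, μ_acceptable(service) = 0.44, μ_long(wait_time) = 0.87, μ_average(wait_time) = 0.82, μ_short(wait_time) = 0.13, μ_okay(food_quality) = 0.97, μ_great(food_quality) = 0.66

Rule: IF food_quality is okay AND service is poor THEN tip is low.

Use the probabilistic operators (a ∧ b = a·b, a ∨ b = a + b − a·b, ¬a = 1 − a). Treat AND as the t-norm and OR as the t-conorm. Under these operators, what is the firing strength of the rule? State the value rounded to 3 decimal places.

firing strength: okay=0.97, poor=0.24; AND[a·b] → w = 0.2328

0.233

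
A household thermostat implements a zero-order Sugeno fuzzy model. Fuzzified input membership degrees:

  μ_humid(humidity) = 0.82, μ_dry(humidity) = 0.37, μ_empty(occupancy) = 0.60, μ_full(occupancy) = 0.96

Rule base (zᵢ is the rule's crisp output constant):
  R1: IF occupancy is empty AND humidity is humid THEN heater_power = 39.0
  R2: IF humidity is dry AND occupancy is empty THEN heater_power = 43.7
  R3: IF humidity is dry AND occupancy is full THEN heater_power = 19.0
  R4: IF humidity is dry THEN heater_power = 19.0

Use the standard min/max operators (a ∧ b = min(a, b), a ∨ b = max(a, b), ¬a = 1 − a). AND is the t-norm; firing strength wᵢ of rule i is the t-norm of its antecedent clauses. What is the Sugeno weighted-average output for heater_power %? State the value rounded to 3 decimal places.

31.362

R1 (z=39.0): empty=0.60, humid=0.82; AND[min(a, b)] → w = 0.60
R2 (z=43.7): dry=0.37, empty=0.60; AND[min(a, b)] → w = 0.37
R3 (z=19.0): dry=0.37, full=0.96; AND[min(a, b)] → w = 0.37
R4 (z=19.0): dry=0.37 → w = 0.37
Weighted average = (0.60·39.0 + 0.37·43.7 + 0.37·19.0 + 0.37·19.0) / (0.60 + 0.37 + 0.37 + 0.37)
  = 53.6290 / 1.7100 = 31.362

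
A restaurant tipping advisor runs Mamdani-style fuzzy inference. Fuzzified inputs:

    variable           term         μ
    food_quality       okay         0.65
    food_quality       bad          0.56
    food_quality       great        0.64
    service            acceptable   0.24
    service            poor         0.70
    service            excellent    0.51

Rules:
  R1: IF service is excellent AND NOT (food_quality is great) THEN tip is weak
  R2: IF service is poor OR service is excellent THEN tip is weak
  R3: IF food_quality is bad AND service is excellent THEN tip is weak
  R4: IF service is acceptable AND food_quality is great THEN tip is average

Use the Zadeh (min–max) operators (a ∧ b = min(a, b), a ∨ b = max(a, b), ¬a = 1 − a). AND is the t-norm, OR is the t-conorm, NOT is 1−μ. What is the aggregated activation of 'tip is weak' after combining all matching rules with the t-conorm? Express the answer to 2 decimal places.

R1: excellent=0.51, ¬great=1−0.64=0.36; AND[min(a, b)] → w = 0.36
R2: poor=0.70, excellent=0.51; OR[max(a, b)] → w = 0.70
R3: bad=0.56, excellent=0.51; AND[min(a, b)] → w = 0.51
R4: acceptable=0.24, great=0.64; AND[min(a, b)] → w = 0.24
Rules with consequent 'weak': {R1, R2, R3} → strengths 0.36, 0.70, 0.51
Aggregate via t-conorm [max(a, b)]: 0.70

0.70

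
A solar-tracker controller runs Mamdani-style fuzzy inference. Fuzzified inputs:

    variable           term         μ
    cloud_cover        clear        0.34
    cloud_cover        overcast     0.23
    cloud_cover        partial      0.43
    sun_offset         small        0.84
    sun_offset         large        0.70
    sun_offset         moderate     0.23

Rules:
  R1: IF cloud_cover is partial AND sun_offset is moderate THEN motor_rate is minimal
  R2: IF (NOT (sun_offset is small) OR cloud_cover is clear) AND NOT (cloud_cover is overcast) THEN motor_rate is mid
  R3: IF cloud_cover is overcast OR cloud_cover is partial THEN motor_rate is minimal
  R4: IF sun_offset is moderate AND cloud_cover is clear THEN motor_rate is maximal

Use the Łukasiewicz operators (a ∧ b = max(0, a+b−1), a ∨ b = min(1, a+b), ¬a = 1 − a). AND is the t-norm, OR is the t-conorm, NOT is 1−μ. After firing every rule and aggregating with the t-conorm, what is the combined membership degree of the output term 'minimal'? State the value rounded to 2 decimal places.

R1: partial=0.43, moderate=0.23; AND[max(0, a+b−1)] → w = 0.00
R2: (¬small=1−0.84=0.16 OR clear=0.34) = 0.50; AND[max(0, a+b−1)] with ¬overcast=1−0.23=0.77 → w = 0.27
R3: overcast=0.23, partial=0.43; OR[min(1, a+b)] → w = 0.66
R4: moderate=0.23, clear=0.34; AND[max(0, a+b−1)] → w = 0.00
Rules with consequent 'minimal': {R1, R3} → strengths 0.00, 0.66
Aggregate via t-conorm [min(1, a+b)]: 0.66

0.66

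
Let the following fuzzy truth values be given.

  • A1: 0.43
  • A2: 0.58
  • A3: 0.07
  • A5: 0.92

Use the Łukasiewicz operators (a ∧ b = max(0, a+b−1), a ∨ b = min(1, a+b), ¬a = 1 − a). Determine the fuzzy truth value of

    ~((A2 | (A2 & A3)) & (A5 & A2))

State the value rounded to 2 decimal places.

0.92

A2 & A3 = max(0, a+b−1) on (0.58, 0.07) = 0.00
A2 | (A2 & A3) = min(1, a+b) on (0.58, 0.00) = 0.58
A5 & A2 = max(0, a+b−1) on (0.92, 0.58) = 0.50
(A2 | (A2 & A3)) & (A5 & A2) = max(0, a+b−1) on (0.58, 0.50) = 0.08
~((A2 | (A2 & A3)) & (A5 & A2)) = 1 − 0.08 = 0.92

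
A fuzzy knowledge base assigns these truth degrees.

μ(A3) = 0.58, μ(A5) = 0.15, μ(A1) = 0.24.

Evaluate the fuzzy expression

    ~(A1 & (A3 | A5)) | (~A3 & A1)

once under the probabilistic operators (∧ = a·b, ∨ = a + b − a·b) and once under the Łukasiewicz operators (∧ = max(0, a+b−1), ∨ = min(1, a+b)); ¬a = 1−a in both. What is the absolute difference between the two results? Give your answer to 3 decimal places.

Under probabilistic:
  A3 | A5 = a + b − a·b on (0.5800, 0.1500) = 0.6430
  A1 & (A3 | A5) = a·b on (0.2400, 0.6430) = 0.1543
  ~(A1 & (A3 | A5)) = 1 − 0.1543 = 0.8457
  ~A3 = 1 − 0.5800 = 0.4200
  ~A3 & A1 = a·b on (0.4200, 0.2400) = 0.1008
  ~(A1 & (A3 | A5)) | (~A3 & A1) = a + b − a·b on (0.8457, 0.1008) = 0.8612
  → value = 0.8612
Under Łukasiewicz:
  A3 | A5 = min(1, a+b) on (0.58, 0.15) = 0.73
  A1 & (A3 | A5) = max(0, a+b−1) on (0.24, 0.73) = 0.00
  ~(A1 & (A3 | A5)) = 1 − 0.00 = 1.00
  ~A3 = 1 − 0.58 = 0.42
  ~A3 & A1 = max(0, a+b−1) on (0.42, 0.24) = 0.00
  ~(A1 & (A3 | A5)) | (~A3 & A1) = min(1, a+b) on (1.00, 0.00) = 1.00
  → value = 1.0000
|0.8612 − 1.0000| = 0.139

0.139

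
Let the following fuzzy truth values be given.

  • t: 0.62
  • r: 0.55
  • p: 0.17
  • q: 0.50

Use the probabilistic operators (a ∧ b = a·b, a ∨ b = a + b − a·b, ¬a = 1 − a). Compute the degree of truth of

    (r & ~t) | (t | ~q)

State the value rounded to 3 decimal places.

0.850

~t = 1 − 0.6200 = 0.3800
r & ~t = a·b on (0.5500, 0.3800) = 0.2090
~q = 1 − 0.5000 = 0.5000
t | ~q = a + b − a·b on (0.6200, 0.5000) = 0.8100
(r & ~t) | (t | ~q) = a + b − a·b on (0.2090, 0.8100) = 0.8497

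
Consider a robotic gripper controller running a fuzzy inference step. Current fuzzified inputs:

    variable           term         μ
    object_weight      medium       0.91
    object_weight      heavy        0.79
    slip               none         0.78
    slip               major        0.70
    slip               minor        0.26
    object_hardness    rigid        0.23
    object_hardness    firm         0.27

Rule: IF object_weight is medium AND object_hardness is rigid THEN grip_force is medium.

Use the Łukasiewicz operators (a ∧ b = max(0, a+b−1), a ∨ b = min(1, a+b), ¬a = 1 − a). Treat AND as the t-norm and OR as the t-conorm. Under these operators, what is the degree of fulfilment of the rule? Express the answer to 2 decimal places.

0.14

firing strength: medium=0.91, rigid=0.23; AND[max(0, a+b−1)] → w = 0.14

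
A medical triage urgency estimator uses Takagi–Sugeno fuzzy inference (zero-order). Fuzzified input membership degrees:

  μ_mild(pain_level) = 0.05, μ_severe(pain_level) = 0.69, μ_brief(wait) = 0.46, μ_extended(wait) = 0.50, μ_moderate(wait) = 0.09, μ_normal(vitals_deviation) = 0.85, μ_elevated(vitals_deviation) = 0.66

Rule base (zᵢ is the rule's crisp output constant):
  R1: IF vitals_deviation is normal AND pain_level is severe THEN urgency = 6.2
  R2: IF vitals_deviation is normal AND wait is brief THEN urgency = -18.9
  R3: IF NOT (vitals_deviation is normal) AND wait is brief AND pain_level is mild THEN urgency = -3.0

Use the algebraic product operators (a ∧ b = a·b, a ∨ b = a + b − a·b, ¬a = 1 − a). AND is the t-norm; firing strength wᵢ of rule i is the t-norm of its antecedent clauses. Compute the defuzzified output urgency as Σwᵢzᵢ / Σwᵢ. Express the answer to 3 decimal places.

R1 (z=6.2): normal=0.85, severe=0.69; AND[a·b] → w = 0.5865
R2 (z=-18.9): normal=0.85, brief=0.46; AND[a·b] → w = 0.3910
R3 (z=-3.0): ¬normal=1−0.85=0.15, brief=0.46, mild=0.05; AND[a·b] → w = 0.0035
Weighted average = (0.5865·6.2 + 0.3910·-18.9 + 0.0035·-3.0) / (0.5865 + 0.3910 + 0.0035)
  = -3.7640 / 0.9809 = -3.837

-3.837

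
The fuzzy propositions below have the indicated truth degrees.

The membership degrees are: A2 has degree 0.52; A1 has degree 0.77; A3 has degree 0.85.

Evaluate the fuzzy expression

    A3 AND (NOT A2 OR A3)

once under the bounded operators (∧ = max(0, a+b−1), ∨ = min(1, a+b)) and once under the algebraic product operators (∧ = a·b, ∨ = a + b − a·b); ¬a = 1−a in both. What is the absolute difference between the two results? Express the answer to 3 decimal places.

Under bounded:
  NOT A2 = 1 − 0.52 = 0.48
  NOT A2 OR A3 = min(1, a+b) on (0.48, 0.85) = 1.00
  A3 AND (NOT A2 OR A3) = max(0, a+b−1) on (0.85, 1.00) = 0.85
  → value = 0.8500
Under algebraic product:
  NOT A2 = 1 − 0.5200 = 0.4800
  NOT A2 OR A3 = a + b − a·b on (0.4800, 0.8500) = 0.9220
  A3 AND (NOT A2 OR A3) = a·b on (0.8500, 0.9220) = 0.7837
  → value = 0.7837
|0.8500 − 0.7837| = 0.066

0.066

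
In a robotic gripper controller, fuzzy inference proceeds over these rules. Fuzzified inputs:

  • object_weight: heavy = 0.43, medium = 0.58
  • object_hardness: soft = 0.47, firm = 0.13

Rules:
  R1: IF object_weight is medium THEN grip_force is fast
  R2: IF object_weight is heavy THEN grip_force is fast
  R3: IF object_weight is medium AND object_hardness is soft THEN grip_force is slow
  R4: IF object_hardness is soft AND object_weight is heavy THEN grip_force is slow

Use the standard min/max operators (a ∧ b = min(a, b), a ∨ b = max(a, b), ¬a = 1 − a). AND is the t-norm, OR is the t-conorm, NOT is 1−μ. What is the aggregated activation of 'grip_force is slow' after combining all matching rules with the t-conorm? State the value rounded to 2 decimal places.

0.47

R1: medium=0.58 → w = 0.58
R2: heavy=0.43 → w = 0.43
R3: medium=0.58, soft=0.47; AND[min(a, b)] → w = 0.47
R4: soft=0.47, heavy=0.43; AND[min(a, b)] → w = 0.43
Rules with consequent 'slow': {R3, R4} → strengths 0.47, 0.43
Aggregate via t-conorm [max(a, b)]: 0.47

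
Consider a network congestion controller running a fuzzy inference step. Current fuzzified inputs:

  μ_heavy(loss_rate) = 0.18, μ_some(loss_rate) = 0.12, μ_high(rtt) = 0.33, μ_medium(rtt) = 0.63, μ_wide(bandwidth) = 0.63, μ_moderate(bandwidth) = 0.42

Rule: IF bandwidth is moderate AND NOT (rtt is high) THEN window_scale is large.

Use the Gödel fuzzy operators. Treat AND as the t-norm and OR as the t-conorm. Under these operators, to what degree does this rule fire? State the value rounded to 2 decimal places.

0.42

firing strength: moderate=0.42, ¬high=1−0.33=0.67; AND[min(a, b)] → w = 0.42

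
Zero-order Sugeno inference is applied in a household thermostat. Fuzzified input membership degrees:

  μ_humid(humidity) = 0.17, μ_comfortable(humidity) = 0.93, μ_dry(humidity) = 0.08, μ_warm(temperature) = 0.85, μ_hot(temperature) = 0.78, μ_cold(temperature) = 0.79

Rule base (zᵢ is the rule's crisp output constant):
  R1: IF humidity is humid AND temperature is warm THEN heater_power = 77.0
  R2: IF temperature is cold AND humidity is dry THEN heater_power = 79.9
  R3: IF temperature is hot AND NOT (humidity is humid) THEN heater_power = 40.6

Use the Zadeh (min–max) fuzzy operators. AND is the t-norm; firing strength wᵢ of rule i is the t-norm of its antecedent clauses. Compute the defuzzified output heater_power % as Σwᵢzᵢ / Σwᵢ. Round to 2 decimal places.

R1 (z=77.0): humid=0.17, warm=0.85; AND[min(a, b)] → w = 0.17
R2 (z=79.9): cold=0.79, dry=0.08; AND[min(a, b)] → w = 0.08
R3 (z=40.6): hot=0.78, ¬humid=1−0.17=0.83; AND[min(a, b)] → w = 0.78
Weighted average = (0.17·77.0 + 0.08·79.9 + 0.78·40.6) / (0.17 + 0.08 + 0.78)
  = 51.1500 / 1.0300 = 49.66

49.66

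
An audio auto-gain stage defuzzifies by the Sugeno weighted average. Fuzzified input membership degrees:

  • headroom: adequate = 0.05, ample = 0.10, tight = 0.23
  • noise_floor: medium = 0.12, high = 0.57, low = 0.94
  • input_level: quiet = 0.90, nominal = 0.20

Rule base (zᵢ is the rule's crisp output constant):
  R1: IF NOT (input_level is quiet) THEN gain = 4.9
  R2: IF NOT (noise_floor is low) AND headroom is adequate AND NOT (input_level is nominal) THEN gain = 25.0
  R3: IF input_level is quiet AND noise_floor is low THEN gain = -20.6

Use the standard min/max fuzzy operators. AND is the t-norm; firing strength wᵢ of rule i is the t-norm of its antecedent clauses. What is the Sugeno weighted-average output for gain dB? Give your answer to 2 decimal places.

R1 (z=4.9): ¬quiet=1−0.90=0.10 → w = 0.10
R2 (z=25.0): ¬low=1−0.94=0.06, adequate=0.05, ¬nominal=1−0.20=0.80; AND[min(a, b)] → w = 0.05
R3 (z=-20.6): quiet=0.90, low=0.94; AND[min(a, b)] → w = 0.90
Weighted average = (0.10·4.9 + 0.05·25.0 + 0.90·-20.6) / (0.10 + 0.05 + 0.90)
  = -16.8000 / 1.0500 = -16.00

-16.00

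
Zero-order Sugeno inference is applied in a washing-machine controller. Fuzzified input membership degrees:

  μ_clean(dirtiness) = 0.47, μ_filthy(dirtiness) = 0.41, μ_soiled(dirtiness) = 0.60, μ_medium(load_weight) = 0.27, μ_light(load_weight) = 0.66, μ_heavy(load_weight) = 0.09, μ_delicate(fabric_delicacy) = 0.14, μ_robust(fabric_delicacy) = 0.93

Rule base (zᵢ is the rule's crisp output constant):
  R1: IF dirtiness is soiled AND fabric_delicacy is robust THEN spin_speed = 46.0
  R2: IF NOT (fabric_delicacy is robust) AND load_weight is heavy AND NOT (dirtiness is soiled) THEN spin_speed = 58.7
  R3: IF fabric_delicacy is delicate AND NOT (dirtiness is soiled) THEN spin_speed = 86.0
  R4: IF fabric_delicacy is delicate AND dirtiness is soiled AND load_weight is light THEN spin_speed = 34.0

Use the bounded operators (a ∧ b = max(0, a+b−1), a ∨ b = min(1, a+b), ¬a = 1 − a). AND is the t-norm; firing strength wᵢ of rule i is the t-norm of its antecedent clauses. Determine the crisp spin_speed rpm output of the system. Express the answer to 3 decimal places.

46.000

R1 (z=46.0): soiled=0.60, robust=0.93; AND[max(0, a+b−1)] → w = 0.53
R2 (z=58.7): ¬robust=1−0.93=0.07, heavy=0.09, ¬soiled=1−0.60=0.40; AND[max(0, a+b−1)] → w = 0.00
R3 (z=86.0): delicate=0.14, ¬soiled=1−0.60=0.40; AND[max(0, a+b−1)] → w = 0.00
R4 (z=34.0): delicate=0.14, soiled=0.60, light=0.66; AND[max(0, a+b−1)] → w = 0.00
Weighted average = (0.53·46.0 + 0.00·58.7 + 0.00·86.0 + 0.00·34.0) / (0.53 + 0.00 + 0.00 + 0.00)
  = 24.3800 / 0.5300 = 46.000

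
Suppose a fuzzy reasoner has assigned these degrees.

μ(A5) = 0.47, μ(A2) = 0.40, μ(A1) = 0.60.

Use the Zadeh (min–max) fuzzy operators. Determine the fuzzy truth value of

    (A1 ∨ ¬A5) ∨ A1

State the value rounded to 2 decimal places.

0.60

¬A5 = 1 − 0.47 = 0.53
A1 ∨ ¬A5 = max(a, b) on (0.60, 0.53) = 0.60
(A1 ∨ ¬A5) ∨ A1 = max(a, b) on (0.60, 0.60) = 0.60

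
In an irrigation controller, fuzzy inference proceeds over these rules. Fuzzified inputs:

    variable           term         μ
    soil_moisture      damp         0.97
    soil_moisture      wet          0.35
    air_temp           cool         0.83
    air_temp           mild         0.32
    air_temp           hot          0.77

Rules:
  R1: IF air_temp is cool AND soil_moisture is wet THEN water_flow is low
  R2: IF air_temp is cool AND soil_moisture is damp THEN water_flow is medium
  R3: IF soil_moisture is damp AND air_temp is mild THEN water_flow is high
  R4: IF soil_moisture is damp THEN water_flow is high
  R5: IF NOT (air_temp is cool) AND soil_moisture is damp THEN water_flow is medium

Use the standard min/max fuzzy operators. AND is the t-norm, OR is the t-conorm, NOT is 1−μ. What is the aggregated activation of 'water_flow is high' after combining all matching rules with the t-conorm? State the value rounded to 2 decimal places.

R1: cool=0.83, wet=0.35; AND[min(a, b)] → w = 0.35
R2: cool=0.83, damp=0.97; AND[min(a, b)] → w = 0.83
R3: damp=0.97, mild=0.32; AND[min(a, b)] → w = 0.32
R4: damp=0.97 → w = 0.97
R5: ¬cool=1−0.83=0.17, damp=0.97; AND[min(a, b)] → w = 0.17
Rules with consequent 'high': {R3, R4} → strengths 0.32, 0.97
Aggregate via t-conorm [max(a, b)]: 0.97

0.97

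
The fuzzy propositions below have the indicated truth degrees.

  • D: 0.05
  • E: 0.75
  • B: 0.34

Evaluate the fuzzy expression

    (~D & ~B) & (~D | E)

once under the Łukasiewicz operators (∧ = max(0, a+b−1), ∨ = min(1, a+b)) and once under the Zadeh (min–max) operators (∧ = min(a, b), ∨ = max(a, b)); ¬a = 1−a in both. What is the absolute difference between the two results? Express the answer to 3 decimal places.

Under Łukasiewicz:
  ~D = 1 − 0.05 = 0.95
  ~B = 1 − 0.34 = 0.66
  ~D & ~B = max(0, a+b−1) on (0.95, 0.66) = 0.61
  ~D = 1 − 0.05 = 0.95
  ~D | E = min(1, a+b) on (0.95, 0.75) = 1.00
  (~D & ~B) & (~D | E) = max(0, a+b−1) on (0.61, 1.00) = 0.61
  → value = 0.6100
Under Zadeh (min–max):
  ~D = 1 − 0.05 = 0.95
  ~B = 1 − 0.34 = 0.66
  ~D & ~B = min(a, b) on (0.95, 0.66) = 0.66
  ~D = 1 − 0.05 = 0.95
  ~D | E = max(a, b) on (0.95, 0.75) = 0.95
  (~D & ~B) & (~D | E) = min(a, b) on (0.66, 0.95) = 0.66
  → value = 0.6600
|0.6100 − 0.6600| = 0.050

0.050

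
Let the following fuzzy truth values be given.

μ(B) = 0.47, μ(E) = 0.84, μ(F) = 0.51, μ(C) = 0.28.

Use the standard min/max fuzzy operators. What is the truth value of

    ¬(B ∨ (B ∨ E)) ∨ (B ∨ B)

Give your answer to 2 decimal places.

0.47

B ∨ E = max(a, b) on (0.47, 0.84) = 0.84
B ∨ (B ∨ E) = max(a, b) on (0.47, 0.84) = 0.84
¬(B ∨ (B ∨ E)) = 1 − 0.84 = 0.16
B ∨ B = max(a, b) on (0.47, 0.47) = 0.47
¬(B ∨ (B ∨ E)) ∨ (B ∨ B) = max(a, b) on (0.16, 0.47) = 0.47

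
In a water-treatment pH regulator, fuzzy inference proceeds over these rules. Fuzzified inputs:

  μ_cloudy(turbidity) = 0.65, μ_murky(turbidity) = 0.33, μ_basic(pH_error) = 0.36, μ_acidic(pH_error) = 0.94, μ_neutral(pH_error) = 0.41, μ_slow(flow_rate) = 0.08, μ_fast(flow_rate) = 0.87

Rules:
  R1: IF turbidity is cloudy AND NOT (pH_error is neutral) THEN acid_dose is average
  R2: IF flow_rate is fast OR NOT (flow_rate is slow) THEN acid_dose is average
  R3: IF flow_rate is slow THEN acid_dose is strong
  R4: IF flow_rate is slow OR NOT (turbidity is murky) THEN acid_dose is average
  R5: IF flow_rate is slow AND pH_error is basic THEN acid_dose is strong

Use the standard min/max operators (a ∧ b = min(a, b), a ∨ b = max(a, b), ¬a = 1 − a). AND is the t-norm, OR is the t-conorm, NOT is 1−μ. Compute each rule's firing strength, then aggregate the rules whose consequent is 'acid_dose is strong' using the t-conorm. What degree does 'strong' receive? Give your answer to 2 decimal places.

R1: cloudy=0.65, ¬neutral=1−0.41=0.59; AND[min(a, b)] → w = 0.59
R2: fast=0.87, ¬slow=1−0.08=0.92; OR[max(a, b)] → w = 0.92
R3: slow=0.08 → w = 0.08
R4: slow=0.08, ¬murky=1−0.33=0.67; OR[max(a, b)] → w = 0.67
R5: slow=0.08, basic=0.36; AND[min(a, b)] → w = 0.08
Rules with consequent 'strong': {R3, R5} → strengths 0.08, 0.08
Aggregate via t-conorm [max(a, b)]: 0.08

0.08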